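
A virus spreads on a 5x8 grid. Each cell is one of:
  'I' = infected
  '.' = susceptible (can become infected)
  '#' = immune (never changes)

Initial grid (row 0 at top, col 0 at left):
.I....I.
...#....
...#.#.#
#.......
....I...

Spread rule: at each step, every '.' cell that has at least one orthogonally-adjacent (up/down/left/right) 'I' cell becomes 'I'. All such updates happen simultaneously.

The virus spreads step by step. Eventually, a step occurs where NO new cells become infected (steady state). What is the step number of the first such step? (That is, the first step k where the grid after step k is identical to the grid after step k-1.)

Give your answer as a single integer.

Step 0 (initial): 3 infected
Step 1: +9 new -> 12 infected
Step 2: +13 new -> 25 infected
Step 3: +8 new -> 33 infected
Step 4: +2 new -> 35 infected
Step 5: +0 new -> 35 infected

Answer: 5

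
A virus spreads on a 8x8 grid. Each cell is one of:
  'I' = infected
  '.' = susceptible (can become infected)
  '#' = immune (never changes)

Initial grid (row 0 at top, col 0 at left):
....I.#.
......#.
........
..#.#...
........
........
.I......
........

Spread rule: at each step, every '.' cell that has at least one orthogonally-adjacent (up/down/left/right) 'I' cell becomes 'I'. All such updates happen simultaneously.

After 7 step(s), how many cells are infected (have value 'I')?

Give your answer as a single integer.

Step 0 (initial): 2 infected
Step 1: +7 new -> 9 infected
Step 2: +10 new -> 19 infected
Step 3: +10 new -> 29 infected
Step 4: +12 new -> 41 infected
Step 5: +9 new -> 50 infected
Step 6: +6 new -> 56 infected
Step 7: +4 new -> 60 infected

Answer: 60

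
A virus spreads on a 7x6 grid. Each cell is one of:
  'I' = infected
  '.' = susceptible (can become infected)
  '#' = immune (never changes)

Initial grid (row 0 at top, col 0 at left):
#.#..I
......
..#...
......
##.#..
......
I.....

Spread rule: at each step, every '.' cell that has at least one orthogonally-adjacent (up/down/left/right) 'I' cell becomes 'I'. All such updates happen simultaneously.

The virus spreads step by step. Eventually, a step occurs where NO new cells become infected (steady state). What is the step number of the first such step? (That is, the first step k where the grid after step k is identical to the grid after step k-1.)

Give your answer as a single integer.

Step 0 (initial): 2 infected
Step 1: +4 new -> 6 infected
Step 2: +5 new -> 11 infected
Step 3: +5 new -> 16 infected
Step 4: +7 new -> 23 infected
Step 5: +7 new -> 30 infected
Step 6: +4 new -> 34 infected
Step 7: +2 new -> 36 infected
Step 8: +0 new -> 36 infected

Answer: 8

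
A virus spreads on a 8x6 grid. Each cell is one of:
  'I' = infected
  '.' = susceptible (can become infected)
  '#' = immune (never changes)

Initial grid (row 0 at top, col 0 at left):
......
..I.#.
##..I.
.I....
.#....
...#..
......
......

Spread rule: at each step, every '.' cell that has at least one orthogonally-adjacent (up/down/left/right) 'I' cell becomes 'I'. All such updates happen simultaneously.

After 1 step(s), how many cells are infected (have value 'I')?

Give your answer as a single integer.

Step 0 (initial): 3 infected
Step 1: +9 new -> 12 infected

Answer: 12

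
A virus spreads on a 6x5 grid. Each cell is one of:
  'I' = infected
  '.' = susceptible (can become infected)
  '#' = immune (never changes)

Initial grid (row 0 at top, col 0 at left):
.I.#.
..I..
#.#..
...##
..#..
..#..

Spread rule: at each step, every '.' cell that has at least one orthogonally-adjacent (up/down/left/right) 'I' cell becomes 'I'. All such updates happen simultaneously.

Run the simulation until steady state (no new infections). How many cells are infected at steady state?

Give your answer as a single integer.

Step 0 (initial): 2 infected
Step 1: +4 new -> 6 infected
Step 2: +4 new -> 10 infected
Step 3: +3 new -> 13 infected
Step 4: +3 new -> 16 infected
Step 5: +2 new -> 18 infected
Step 6: +1 new -> 19 infected
Step 7: +0 new -> 19 infected

Answer: 19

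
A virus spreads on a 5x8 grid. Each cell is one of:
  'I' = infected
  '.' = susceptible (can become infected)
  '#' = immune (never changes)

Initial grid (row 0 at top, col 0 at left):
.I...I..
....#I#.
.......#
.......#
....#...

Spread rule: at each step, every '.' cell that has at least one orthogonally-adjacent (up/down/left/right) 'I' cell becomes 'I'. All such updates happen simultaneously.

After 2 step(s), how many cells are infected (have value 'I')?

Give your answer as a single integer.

Answer: 17

Derivation:
Step 0 (initial): 3 infected
Step 1: +6 new -> 9 infected
Step 2: +8 new -> 17 infected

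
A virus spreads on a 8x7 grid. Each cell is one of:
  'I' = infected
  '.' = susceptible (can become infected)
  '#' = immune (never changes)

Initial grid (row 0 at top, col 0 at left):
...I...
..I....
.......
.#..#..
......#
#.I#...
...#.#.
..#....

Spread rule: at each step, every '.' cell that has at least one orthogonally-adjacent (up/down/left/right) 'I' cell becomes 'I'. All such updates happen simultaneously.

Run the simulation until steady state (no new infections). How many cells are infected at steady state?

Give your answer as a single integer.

Step 0 (initial): 3 infected
Step 1: +8 new -> 11 infected
Step 2: +10 new -> 21 infected
Step 3: +10 new -> 31 infected
Step 4: +6 new -> 37 infected
Step 5: +4 new -> 41 infected
Step 6: +3 new -> 44 infected
Step 7: +3 new -> 47 infected
Step 8: +1 new -> 48 infected
Step 9: +0 new -> 48 infected

Answer: 48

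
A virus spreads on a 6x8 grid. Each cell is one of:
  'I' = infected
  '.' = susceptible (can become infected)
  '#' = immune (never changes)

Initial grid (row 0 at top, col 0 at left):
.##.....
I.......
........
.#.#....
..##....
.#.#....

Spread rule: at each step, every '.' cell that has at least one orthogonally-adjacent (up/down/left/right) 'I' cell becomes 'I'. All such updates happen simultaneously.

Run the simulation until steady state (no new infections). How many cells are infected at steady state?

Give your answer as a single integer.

Step 0 (initial): 1 infected
Step 1: +3 new -> 4 infected
Step 2: +3 new -> 7 infected
Step 3: +3 new -> 10 infected
Step 4: +6 new -> 16 infected
Step 5: +3 new -> 19 infected
Step 6: +4 new -> 23 infected
Step 7: +5 new -> 28 infected
Step 8: +5 new -> 33 infected
Step 9: +3 new -> 36 infected
Step 10: +2 new -> 38 infected
Step 11: +1 new -> 39 infected
Step 12: +0 new -> 39 infected

Answer: 39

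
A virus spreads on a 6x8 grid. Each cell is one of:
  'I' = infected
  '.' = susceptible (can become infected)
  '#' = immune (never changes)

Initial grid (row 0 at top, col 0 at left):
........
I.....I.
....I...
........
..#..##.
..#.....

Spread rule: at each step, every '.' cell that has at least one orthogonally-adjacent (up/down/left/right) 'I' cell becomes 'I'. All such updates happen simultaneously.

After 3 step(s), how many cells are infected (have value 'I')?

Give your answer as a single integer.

Step 0 (initial): 3 infected
Step 1: +11 new -> 14 infected
Step 2: +14 new -> 28 infected
Step 3: +8 new -> 36 infected

Answer: 36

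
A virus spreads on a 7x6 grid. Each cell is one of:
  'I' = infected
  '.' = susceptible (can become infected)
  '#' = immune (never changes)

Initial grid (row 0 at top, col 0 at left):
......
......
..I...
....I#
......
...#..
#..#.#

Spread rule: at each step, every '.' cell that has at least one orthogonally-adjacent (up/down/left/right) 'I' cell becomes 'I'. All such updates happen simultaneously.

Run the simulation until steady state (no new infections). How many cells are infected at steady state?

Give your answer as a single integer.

Step 0 (initial): 2 infected
Step 1: +7 new -> 9 infected
Step 2: +11 new -> 20 infected
Step 3: +10 new -> 30 infected
Step 4: +5 new -> 35 infected
Step 5: +2 new -> 37 infected
Step 6: +0 new -> 37 infected

Answer: 37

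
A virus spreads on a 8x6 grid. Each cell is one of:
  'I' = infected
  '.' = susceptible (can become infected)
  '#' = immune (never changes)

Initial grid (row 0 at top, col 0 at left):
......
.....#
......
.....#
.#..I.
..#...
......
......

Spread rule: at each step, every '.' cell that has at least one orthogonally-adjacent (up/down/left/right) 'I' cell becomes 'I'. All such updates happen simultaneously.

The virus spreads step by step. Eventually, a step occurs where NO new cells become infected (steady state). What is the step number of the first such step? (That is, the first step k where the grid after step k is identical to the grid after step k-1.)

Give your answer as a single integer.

Answer: 9

Derivation:
Step 0 (initial): 1 infected
Step 1: +4 new -> 5 infected
Step 2: +6 new -> 11 infected
Step 3: +7 new -> 18 infected
Step 4: +7 new -> 25 infected
Step 5: +7 new -> 32 infected
Step 6: +7 new -> 39 infected
Step 7: +4 new -> 43 infected
Step 8: +1 new -> 44 infected
Step 9: +0 new -> 44 infected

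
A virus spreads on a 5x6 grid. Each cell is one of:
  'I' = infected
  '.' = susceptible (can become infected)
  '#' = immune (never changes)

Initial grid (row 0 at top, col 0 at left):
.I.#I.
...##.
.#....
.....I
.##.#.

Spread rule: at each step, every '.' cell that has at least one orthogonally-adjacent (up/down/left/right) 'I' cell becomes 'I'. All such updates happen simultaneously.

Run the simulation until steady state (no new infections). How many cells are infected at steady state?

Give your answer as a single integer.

Step 0 (initial): 3 infected
Step 1: +7 new -> 10 infected
Step 2: +5 new -> 15 infected
Step 3: +5 new -> 20 infected
Step 4: +2 new -> 22 infected
Step 5: +1 new -> 23 infected
Step 6: +0 new -> 23 infected

Answer: 23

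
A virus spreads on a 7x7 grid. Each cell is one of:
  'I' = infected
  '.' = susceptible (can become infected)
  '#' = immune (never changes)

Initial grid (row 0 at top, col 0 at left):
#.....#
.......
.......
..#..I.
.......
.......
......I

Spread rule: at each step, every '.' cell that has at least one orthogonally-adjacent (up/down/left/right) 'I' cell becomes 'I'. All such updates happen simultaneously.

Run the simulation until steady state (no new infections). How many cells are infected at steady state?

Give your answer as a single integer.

Answer: 46

Derivation:
Step 0 (initial): 2 infected
Step 1: +6 new -> 8 infected
Step 2: +8 new -> 16 infected
Step 3: +7 new -> 23 infected
Step 4: +6 new -> 29 infected
Step 5: +6 new -> 35 infected
Step 6: +7 new -> 42 infected
Step 7: +4 new -> 46 infected
Step 8: +0 new -> 46 infected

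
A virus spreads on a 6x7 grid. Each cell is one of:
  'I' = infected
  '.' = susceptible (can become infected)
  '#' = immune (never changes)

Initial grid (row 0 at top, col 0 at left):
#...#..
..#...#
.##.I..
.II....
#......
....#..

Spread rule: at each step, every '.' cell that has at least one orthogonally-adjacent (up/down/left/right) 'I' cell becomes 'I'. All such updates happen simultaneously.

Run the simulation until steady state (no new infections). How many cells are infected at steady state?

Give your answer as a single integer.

Answer: 34

Derivation:
Step 0 (initial): 3 infected
Step 1: +8 new -> 11 infected
Step 2: +9 new -> 20 infected
Step 3: +7 new -> 27 infected
Step 4: +5 new -> 32 infected
Step 5: +2 new -> 34 infected
Step 6: +0 new -> 34 infected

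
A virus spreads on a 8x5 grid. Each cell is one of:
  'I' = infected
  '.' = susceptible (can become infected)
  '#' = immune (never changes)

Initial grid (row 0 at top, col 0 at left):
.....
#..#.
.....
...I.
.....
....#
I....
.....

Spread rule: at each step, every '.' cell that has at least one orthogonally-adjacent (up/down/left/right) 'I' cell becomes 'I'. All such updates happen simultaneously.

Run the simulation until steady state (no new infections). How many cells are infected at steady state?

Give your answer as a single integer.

Answer: 37

Derivation:
Step 0 (initial): 2 infected
Step 1: +7 new -> 9 infected
Step 2: +10 new -> 19 infected
Step 3: +8 new -> 27 infected
Step 4: +6 new -> 33 infected
Step 5: +3 new -> 36 infected
Step 6: +1 new -> 37 infected
Step 7: +0 new -> 37 infected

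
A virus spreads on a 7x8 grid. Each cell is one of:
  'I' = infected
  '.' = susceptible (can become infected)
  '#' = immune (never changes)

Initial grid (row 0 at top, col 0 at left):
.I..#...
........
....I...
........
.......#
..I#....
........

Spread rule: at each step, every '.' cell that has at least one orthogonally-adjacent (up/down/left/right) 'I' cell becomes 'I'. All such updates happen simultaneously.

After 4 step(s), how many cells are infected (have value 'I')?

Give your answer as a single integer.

Answer: 48

Derivation:
Step 0 (initial): 3 infected
Step 1: +10 new -> 13 infected
Step 2: +17 new -> 30 infected
Step 3: +11 new -> 41 infected
Step 4: +7 new -> 48 infected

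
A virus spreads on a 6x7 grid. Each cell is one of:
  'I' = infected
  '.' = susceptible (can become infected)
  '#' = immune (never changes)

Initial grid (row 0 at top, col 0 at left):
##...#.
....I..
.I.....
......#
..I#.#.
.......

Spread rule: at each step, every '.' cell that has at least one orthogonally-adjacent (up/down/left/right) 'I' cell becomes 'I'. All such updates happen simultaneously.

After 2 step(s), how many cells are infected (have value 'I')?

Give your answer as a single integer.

Step 0 (initial): 3 infected
Step 1: +11 new -> 14 infected
Step 2: +12 new -> 26 infected

Answer: 26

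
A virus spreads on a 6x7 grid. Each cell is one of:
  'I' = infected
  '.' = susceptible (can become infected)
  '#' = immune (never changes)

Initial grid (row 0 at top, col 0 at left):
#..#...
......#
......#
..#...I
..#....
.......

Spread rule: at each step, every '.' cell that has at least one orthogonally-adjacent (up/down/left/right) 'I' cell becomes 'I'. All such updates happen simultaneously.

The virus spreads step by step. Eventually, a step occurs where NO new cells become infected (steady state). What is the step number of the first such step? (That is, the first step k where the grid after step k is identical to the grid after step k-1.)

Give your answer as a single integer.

Answer: 10

Derivation:
Step 0 (initial): 1 infected
Step 1: +2 new -> 3 infected
Step 2: +4 new -> 7 infected
Step 3: +5 new -> 12 infected
Step 4: +5 new -> 17 infected
Step 5: +5 new -> 22 infected
Step 6: +3 new -> 25 infected
Step 7: +5 new -> 30 infected
Step 8: +5 new -> 35 infected
Step 9: +1 new -> 36 infected
Step 10: +0 new -> 36 infected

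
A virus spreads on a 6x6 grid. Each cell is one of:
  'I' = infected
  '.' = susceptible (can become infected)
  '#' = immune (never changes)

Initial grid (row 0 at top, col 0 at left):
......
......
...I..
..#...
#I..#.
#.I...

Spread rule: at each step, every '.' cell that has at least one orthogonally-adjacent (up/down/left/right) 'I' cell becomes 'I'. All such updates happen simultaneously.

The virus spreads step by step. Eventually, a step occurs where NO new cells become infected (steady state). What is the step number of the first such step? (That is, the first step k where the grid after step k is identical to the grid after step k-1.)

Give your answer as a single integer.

Step 0 (initial): 3 infected
Step 1: +8 new -> 11 infected
Step 2: +9 new -> 20 infected
Step 3: +7 new -> 27 infected
Step 4: +4 new -> 31 infected
Step 5: +1 new -> 32 infected
Step 6: +0 new -> 32 infected

Answer: 6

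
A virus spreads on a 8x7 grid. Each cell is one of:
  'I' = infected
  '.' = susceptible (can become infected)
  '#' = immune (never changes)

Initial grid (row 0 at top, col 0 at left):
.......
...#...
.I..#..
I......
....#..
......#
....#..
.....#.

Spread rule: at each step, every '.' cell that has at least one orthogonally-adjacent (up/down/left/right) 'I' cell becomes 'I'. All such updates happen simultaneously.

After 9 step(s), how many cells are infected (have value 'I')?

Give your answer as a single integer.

Step 0 (initial): 2 infected
Step 1: +5 new -> 7 infected
Step 2: +7 new -> 14 infected
Step 3: +6 new -> 20 infected
Step 4: +6 new -> 26 infected
Step 5: +5 new -> 31 infected
Step 6: +8 new -> 39 infected
Step 7: +6 new -> 45 infected
Step 8: +3 new -> 48 infected
Step 9: +1 new -> 49 infected

Answer: 49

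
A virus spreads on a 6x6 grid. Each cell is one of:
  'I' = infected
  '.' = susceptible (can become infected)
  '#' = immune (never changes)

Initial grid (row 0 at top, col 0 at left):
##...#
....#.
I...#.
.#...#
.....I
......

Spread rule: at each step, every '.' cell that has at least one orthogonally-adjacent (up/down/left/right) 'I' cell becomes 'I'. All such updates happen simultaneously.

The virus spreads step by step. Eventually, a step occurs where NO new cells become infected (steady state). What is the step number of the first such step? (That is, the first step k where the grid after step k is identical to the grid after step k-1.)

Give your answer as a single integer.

Step 0 (initial): 2 infected
Step 1: +5 new -> 7 infected
Step 2: +6 new -> 13 infected
Step 3: +8 new -> 21 infected
Step 4: +4 new -> 25 infected
Step 5: +1 new -> 26 infected
Step 6: +1 new -> 27 infected
Step 7: +0 new -> 27 infected

Answer: 7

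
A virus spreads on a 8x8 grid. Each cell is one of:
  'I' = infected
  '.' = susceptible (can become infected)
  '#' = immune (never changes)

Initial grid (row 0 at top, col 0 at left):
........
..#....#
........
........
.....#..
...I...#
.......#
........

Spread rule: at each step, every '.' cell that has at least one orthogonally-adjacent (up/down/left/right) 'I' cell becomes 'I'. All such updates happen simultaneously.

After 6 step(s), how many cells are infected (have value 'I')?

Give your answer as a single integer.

Step 0 (initial): 1 infected
Step 1: +4 new -> 5 infected
Step 2: +8 new -> 13 infected
Step 3: +10 new -> 23 infected
Step 4: +11 new -> 34 infected
Step 5: +9 new -> 43 infected
Step 6: +8 new -> 51 infected

Answer: 51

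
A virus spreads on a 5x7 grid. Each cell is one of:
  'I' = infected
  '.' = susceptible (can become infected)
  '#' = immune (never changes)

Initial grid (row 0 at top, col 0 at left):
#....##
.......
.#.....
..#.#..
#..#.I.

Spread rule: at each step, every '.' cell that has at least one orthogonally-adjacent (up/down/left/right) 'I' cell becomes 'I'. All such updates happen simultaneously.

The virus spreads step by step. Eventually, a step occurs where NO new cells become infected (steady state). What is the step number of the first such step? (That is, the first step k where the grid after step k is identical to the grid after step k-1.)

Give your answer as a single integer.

Step 0 (initial): 1 infected
Step 1: +3 new -> 4 infected
Step 2: +2 new -> 6 infected
Step 3: +3 new -> 9 infected
Step 4: +3 new -> 12 infected
Step 5: +4 new -> 16 infected
Step 6: +2 new -> 18 infected
Step 7: +2 new -> 20 infected
Step 8: +2 new -> 22 infected
Step 9: +1 new -> 23 infected
Step 10: +1 new -> 24 infected
Step 11: +1 new -> 25 infected
Step 12: +1 new -> 26 infected
Step 13: +1 new -> 27 infected
Step 14: +0 new -> 27 infected

Answer: 14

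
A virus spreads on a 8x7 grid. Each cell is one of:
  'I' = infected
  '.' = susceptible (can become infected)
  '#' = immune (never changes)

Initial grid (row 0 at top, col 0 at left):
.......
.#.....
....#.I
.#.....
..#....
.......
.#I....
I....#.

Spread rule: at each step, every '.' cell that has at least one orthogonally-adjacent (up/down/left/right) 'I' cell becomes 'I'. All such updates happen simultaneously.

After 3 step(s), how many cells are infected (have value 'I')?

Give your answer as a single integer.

Answer: 31

Derivation:
Step 0 (initial): 3 infected
Step 1: +8 new -> 11 infected
Step 2: +9 new -> 20 infected
Step 3: +11 new -> 31 infected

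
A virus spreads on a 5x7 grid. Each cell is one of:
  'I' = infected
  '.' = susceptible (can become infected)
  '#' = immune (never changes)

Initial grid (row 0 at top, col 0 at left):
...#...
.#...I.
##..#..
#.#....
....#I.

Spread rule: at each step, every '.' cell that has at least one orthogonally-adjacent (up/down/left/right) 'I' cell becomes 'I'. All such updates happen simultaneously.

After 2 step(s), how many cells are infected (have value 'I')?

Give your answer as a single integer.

Step 0 (initial): 2 infected
Step 1: +6 new -> 8 infected
Step 2: +6 new -> 14 infected

Answer: 14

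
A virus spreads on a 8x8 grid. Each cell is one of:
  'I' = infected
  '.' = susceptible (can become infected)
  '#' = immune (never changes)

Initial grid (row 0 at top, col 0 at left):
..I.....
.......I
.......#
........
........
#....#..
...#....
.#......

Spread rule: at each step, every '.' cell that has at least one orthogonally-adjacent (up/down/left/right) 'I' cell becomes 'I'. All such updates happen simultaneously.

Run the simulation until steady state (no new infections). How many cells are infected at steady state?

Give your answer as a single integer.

Answer: 59

Derivation:
Step 0 (initial): 2 infected
Step 1: +5 new -> 7 infected
Step 2: +8 new -> 15 infected
Step 3: +8 new -> 23 infected
Step 4: +8 new -> 31 infected
Step 5: +8 new -> 39 infected
Step 6: +7 new -> 46 infected
Step 7: +6 new -> 52 infected
Step 8: +5 new -> 57 infected
Step 9: +2 new -> 59 infected
Step 10: +0 new -> 59 infected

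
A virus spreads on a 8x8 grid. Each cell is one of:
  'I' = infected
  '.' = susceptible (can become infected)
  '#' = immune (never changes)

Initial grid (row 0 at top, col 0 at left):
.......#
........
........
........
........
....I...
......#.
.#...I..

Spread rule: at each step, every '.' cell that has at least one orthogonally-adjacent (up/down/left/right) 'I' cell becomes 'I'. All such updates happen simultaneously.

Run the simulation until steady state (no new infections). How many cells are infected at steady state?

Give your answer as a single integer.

Answer: 61

Derivation:
Step 0 (initial): 2 infected
Step 1: +7 new -> 9 infected
Step 2: +8 new -> 17 infected
Step 3: +10 new -> 27 infected
Step 4: +9 new -> 36 infected
Step 5: +9 new -> 45 infected
Step 6: +8 new -> 53 infected
Step 7: +5 new -> 58 infected
Step 8: +2 new -> 60 infected
Step 9: +1 new -> 61 infected
Step 10: +0 new -> 61 infected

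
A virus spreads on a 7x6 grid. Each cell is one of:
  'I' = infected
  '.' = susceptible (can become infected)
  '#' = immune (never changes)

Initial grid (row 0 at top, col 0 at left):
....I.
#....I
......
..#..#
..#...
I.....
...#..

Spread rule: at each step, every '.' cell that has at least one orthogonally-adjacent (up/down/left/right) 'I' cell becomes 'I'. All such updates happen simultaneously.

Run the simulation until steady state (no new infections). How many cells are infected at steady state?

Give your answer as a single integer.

Answer: 37

Derivation:
Step 0 (initial): 3 infected
Step 1: +7 new -> 10 infected
Step 2: +7 new -> 17 infected
Step 3: +8 new -> 25 infected
Step 4: +8 new -> 33 infected
Step 5: +3 new -> 36 infected
Step 6: +1 new -> 37 infected
Step 7: +0 new -> 37 infected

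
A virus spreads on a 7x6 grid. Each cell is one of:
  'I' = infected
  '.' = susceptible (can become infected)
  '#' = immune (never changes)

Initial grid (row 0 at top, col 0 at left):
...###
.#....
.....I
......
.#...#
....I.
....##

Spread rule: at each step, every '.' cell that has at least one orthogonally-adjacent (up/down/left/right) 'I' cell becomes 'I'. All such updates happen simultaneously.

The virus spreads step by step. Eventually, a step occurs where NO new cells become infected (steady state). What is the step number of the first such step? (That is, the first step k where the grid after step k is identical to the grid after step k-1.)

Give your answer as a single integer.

Step 0 (initial): 2 infected
Step 1: +6 new -> 8 infected
Step 2: +6 new -> 14 infected
Step 3: +6 new -> 20 infected
Step 4: +5 new -> 25 infected
Step 5: +5 new -> 30 infected
Step 6: +3 new -> 33 infected
Step 7: +1 new -> 34 infected
Step 8: +0 new -> 34 infected

Answer: 8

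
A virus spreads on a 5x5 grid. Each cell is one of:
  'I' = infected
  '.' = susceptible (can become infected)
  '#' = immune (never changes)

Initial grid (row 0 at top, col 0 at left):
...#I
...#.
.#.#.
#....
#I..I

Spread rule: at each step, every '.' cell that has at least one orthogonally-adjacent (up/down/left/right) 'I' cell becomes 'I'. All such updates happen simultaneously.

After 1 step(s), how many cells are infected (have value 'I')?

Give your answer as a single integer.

Step 0 (initial): 3 infected
Step 1: +5 new -> 8 infected

Answer: 8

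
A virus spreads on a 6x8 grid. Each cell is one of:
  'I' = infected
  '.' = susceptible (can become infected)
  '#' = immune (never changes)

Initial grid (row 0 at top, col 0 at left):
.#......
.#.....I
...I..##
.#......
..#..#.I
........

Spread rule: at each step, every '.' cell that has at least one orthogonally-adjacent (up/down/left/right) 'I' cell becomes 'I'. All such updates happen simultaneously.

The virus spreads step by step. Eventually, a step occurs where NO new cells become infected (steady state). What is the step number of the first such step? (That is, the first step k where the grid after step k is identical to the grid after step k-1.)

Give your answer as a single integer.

Answer: 7

Derivation:
Step 0 (initial): 3 infected
Step 1: +9 new -> 12 infected
Step 2: +12 new -> 24 infected
Step 3: +8 new -> 32 infected
Step 4: +4 new -> 36 infected
Step 5: +3 new -> 39 infected
Step 6: +2 new -> 41 infected
Step 7: +0 new -> 41 infected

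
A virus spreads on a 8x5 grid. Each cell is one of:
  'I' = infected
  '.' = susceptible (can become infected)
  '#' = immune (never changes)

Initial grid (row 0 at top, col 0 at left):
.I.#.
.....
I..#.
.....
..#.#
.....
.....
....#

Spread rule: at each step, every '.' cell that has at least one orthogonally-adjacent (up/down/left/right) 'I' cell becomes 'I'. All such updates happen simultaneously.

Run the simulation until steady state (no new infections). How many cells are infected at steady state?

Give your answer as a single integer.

Answer: 35

Derivation:
Step 0 (initial): 2 infected
Step 1: +6 new -> 8 infected
Step 2: +4 new -> 12 infected
Step 3: +4 new -> 16 infected
Step 4: +4 new -> 20 infected
Step 5: +7 new -> 27 infected
Step 6: +3 new -> 30 infected
Step 7: +3 new -> 33 infected
Step 8: +2 new -> 35 infected
Step 9: +0 new -> 35 infected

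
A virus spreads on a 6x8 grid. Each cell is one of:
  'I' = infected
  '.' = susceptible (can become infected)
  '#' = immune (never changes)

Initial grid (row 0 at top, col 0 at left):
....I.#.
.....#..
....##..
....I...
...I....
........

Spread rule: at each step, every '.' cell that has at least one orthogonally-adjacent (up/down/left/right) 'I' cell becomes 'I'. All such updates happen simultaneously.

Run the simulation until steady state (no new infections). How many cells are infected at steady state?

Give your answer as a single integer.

Answer: 44

Derivation:
Step 0 (initial): 3 infected
Step 1: +8 new -> 11 infected
Step 2: +9 new -> 20 infected
Step 3: +10 new -> 30 infected
Step 4: +9 new -> 39 infected
Step 5: +4 new -> 43 infected
Step 6: +1 new -> 44 infected
Step 7: +0 new -> 44 infected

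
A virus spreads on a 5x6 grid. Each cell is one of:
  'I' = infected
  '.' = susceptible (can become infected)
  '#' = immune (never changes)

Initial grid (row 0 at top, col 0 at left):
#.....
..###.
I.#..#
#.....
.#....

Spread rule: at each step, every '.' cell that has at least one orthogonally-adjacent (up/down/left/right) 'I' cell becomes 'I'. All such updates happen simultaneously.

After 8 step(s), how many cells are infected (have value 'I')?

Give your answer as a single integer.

Answer: 21

Derivation:
Step 0 (initial): 1 infected
Step 1: +2 new -> 3 infected
Step 2: +2 new -> 5 infected
Step 3: +2 new -> 7 infected
Step 4: +3 new -> 10 infected
Step 5: +4 new -> 14 infected
Step 6: +4 new -> 18 infected
Step 7: +2 new -> 20 infected
Step 8: +1 new -> 21 infected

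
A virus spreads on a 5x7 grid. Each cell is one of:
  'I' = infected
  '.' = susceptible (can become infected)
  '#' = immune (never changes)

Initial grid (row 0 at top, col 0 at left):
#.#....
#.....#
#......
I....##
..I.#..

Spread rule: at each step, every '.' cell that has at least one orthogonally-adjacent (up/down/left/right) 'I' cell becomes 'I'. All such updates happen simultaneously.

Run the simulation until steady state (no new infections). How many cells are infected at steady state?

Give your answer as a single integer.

Answer: 25

Derivation:
Step 0 (initial): 2 infected
Step 1: +5 new -> 7 infected
Step 2: +3 new -> 10 infected
Step 3: +4 new -> 14 infected
Step 4: +3 new -> 17 infected
Step 5: +3 new -> 20 infected
Step 6: +3 new -> 23 infected
Step 7: +1 new -> 24 infected
Step 8: +1 new -> 25 infected
Step 9: +0 new -> 25 infected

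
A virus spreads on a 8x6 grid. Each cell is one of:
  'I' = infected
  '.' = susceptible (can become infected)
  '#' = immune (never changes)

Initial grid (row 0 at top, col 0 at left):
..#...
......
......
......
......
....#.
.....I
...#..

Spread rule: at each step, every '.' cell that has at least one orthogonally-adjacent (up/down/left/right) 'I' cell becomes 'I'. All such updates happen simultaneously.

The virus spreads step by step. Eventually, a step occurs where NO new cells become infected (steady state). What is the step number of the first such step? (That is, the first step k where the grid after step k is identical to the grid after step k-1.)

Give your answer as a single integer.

Answer: 12

Derivation:
Step 0 (initial): 1 infected
Step 1: +3 new -> 4 infected
Step 2: +3 new -> 7 infected
Step 3: +4 new -> 11 infected
Step 4: +6 new -> 17 infected
Step 5: +7 new -> 24 infected
Step 6: +7 new -> 31 infected
Step 7: +5 new -> 36 infected
Step 8: +4 new -> 40 infected
Step 9: +2 new -> 42 infected
Step 10: +2 new -> 44 infected
Step 11: +1 new -> 45 infected
Step 12: +0 new -> 45 infected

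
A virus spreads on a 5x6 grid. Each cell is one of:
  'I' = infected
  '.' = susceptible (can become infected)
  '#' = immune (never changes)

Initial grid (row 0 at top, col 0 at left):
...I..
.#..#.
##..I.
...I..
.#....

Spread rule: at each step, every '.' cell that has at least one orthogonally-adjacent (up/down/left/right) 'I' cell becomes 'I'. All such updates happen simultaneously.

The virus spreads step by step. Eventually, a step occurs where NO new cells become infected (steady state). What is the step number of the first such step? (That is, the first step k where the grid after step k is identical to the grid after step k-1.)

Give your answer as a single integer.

Step 0 (initial): 3 infected
Step 1: +8 new -> 11 infected
Step 2: +9 new -> 20 infected
Step 3: +3 new -> 23 infected
Step 4: +2 new -> 25 infected
Step 5: +0 new -> 25 infected

Answer: 5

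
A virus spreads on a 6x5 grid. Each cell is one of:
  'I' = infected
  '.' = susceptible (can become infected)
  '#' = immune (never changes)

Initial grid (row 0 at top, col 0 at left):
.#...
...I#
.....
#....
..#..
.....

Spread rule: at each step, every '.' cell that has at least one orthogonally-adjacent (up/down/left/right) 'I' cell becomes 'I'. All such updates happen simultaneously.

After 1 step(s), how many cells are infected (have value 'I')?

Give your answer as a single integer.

Answer: 4

Derivation:
Step 0 (initial): 1 infected
Step 1: +3 new -> 4 infected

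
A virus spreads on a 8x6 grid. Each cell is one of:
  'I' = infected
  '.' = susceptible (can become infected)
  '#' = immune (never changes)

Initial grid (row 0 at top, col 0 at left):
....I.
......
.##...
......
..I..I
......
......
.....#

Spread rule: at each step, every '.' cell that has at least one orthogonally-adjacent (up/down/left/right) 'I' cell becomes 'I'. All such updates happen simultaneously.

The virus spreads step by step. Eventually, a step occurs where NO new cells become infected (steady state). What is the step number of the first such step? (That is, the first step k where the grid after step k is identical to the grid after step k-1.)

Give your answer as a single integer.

Step 0 (initial): 3 infected
Step 1: +10 new -> 13 infected
Step 2: +14 new -> 27 infected
Step 3: +9 new -> 36 infected
Step 4: +7 new -> 43 infected
Step 5: +2 new -> 45 infected
Step 6: +0 new -> 45 infected

Answer: 6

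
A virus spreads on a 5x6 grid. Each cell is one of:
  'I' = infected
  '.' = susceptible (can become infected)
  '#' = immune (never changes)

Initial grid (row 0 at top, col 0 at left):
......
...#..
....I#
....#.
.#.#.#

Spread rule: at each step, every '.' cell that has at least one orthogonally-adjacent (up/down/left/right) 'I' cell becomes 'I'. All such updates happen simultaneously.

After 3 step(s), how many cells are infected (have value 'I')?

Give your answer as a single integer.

Step 0 (initial): 1 infected
Step 1: +2 new -> 3 infected
Step 2: +4 new -> 7 infected
Step 3: +5 new -> 12 infected

Answer: 12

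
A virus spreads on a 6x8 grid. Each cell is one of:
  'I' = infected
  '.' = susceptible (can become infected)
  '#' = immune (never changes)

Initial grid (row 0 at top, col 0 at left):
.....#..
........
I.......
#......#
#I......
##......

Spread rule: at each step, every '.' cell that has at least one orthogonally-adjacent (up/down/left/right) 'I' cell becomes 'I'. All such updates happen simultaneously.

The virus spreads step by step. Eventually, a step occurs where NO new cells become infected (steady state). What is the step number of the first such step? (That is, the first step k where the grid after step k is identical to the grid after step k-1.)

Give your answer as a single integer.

Answer: 10

Derivation:
Step 0 (initial): 2 infected
Step 1: +4 new -> 6 infected
Step 2: +6 new -> 12 infected
Step 3: +6 new -> 18 infected
Step 4: +6 new -> 24 infected
Step 5: +6 new -> 30 infected
Step 6: +6 new -> 36 infected
Step 7: +3 new -> 39 infected
Step 8: +2 new -> 41 infected
Step 9: +1 new -> 42 infected
Step 10: +0 new -> 42 infected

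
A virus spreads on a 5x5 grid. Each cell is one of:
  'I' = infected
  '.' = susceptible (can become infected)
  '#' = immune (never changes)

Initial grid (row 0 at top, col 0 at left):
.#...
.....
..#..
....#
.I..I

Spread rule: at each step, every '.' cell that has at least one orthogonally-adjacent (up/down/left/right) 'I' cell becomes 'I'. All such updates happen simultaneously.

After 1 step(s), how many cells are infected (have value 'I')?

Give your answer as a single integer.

Answer: 6

Derivation:
Step 0 (initial): 2 infected
Step 1: +4 new -> 6 infected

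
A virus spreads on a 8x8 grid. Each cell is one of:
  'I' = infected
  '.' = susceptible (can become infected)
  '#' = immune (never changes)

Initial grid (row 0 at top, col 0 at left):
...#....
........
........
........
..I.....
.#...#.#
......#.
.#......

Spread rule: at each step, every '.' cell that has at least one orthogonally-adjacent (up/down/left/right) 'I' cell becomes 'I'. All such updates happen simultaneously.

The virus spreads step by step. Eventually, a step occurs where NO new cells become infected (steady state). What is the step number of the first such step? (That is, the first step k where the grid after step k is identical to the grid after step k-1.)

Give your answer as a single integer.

Answer: 10

Derivation:
Step 0 (initial): 1 infected
Step 1: +4 new -> 5 infected
Step 2: +7 new -> 12 infected
Step 3: +11 new -> 23 infected
Step 4: +10 new -> 33 infected
Step 5: +10 new -> 43 infected
Step 6: +6 new -> 49 infected
Step 7: +4 new -> 53 infected
Step 8: +3 new -> 56 infected
Step 9: +2 new -> 58 infected
Step 10: +0 new -> 58 infected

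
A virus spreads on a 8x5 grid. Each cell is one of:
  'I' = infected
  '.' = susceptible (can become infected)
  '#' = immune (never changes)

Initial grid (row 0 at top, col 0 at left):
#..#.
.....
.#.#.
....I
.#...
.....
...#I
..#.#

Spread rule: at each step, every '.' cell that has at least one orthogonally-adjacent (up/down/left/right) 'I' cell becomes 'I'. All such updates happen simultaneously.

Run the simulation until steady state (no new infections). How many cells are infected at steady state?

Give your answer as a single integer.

Answer: 31

Derivation:
Step 0 (initial): 2 infected
Step 1: +4 new -> 6 infected
Step 2: +4 new -> 10 infected
Step 3: +6 new -> 16 infected
Step 4: +4 new -> 20 infected
Step 5: +6 new -> 26 infected
Step 6: +4 new -> 30 infected
Step 7: +1 new -> 31 infected
Step 8: +0 new -> 31 infected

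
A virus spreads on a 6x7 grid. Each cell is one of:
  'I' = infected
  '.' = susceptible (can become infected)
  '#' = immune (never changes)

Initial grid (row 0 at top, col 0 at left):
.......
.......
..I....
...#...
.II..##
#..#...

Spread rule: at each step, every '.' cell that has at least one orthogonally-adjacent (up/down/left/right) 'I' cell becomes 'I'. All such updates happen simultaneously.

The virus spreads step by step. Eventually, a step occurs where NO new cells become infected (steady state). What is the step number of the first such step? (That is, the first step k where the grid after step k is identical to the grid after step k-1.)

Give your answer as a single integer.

Step 0 (initial): 3 infected
Step 1: +9 new -> 12 infected
Step 2: +7 new -> 19 infected
Step 3: +7 new -> 26 infected
Step 4: +6 new -> 32 infected
Step 5: +4 new -> 36 infected
Step 6: +1 new -> 37 infected
Step 7: +0 new -> 37 infected

Answer: 7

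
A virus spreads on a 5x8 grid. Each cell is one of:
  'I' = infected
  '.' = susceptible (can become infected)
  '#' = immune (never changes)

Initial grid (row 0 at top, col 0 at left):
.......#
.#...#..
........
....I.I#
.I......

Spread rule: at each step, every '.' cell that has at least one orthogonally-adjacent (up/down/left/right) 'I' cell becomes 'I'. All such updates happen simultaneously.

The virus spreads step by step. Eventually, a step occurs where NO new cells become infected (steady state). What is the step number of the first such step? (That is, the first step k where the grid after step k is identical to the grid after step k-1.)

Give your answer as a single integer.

Step 0 (initial): 3 infected
Step 1: +9 new -> 12 infected
Step 2: +11 new -> 23 infected
Step 3: +6 new -> 29 infected
Step 4: +4 new -> 33 infected
Step 5: +2 new -> 35 infected
Step 6: +1 new -> 36 infected
Step 7: +0 new -> 36 infected

Answer: 7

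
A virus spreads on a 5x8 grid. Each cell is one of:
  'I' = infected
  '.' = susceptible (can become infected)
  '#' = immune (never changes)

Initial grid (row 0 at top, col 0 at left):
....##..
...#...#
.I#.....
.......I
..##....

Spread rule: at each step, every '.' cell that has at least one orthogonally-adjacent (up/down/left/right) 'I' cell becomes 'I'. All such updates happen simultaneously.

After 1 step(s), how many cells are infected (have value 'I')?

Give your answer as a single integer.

Answer: 8

Derivation:
Step 0 (initial): 2 infected
Step 1: +6 new -> 8 infected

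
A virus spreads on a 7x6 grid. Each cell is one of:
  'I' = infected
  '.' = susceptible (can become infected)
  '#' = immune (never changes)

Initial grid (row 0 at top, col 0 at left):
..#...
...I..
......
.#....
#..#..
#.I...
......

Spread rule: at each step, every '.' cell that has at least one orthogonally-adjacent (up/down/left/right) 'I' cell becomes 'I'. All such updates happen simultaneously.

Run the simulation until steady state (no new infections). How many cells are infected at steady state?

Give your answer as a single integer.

Step 0 (initial): 2 infected
Step 1: +8 new -> 10 infected
Step 2: +11 new -> 21 infected
Step 3: +10 new -> 31 infected
Step 4: +5 new -> 36 infected
Step 5: +1 new -> 37 infected
Step 6: +0 new -> 37 infected

Answer: 37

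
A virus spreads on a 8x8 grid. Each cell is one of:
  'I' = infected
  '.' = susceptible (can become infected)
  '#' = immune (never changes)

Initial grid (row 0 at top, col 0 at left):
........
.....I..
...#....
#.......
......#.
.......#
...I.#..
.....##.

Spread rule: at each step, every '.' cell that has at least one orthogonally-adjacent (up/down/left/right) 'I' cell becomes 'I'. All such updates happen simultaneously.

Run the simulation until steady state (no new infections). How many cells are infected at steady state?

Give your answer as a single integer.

Step 0 (initial): 2 infected
Step 1: +8 new -> 10 infected
Step 2: +13 new -> 23 infected
Step 3: +14 new -> 37 infected
Step 4: +9 new -> 46 infected
Step 5: +7 new -> 53 infected
Step 6: +3 new -> 56 infected
Step 7: +1 new -> 57 infected
Step 8: +0 new -> 57 infected

Answer: 57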